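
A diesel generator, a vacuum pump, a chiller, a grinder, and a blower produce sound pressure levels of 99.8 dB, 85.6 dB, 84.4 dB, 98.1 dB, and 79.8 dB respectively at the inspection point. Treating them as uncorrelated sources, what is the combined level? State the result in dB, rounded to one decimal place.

For uncorrelated sources the intensities add, so convert each level to linear form, sum, and take 10·log₁₀ of the total.
Σ 10^(L/10) = 10^(99.8/10) + 10^(85.6/10) + 10^(84.4/10) + 10^(98.1/10) + 10^(79.8/10) = 1.674e+10.
L_total = 10·log₁₀(1.674e+10) = 102.24 dB.

102.2 dB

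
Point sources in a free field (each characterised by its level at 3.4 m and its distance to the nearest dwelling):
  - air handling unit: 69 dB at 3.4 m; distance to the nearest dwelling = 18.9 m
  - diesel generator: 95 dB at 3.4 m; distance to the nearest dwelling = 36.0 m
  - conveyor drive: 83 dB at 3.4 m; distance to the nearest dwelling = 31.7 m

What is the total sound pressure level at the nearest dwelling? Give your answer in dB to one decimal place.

74.9 dB

First find each source's level at the receiver (point-source: −20·log₁₀(r/r_ref)), then combine on an intensity basis.
air handling unit: 69 − 20·log₁₀(18.9/3.4) = 69 − 14.90 = 54.10 dB.
diesel generator: 95 − 20·log₁₀(36.0/3.4) = 95 − 20.50 = 74.50 dB.
conveyor drive: 83 − 20·log₁₀(31.7/3.4) = 83 − 19.39 = 63.61 dB.
Σ 10^(L/10) = 3.076e+07 → L_total = 10·log₁₀(3.076e+07) = 74.88 dB.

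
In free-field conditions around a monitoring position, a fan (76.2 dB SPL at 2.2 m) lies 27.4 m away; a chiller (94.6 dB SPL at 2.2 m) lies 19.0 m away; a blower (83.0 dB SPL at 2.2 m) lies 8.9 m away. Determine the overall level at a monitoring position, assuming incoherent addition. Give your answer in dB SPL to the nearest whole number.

77 dB SPL

Propagate each source to the receiver with L = L_ref − 20·log₁₀(r/r_ref), then add intensities.
fan: 76.2 − 20·log₁₀(27.4/2.2) = 76.2 − 21.91 = 54.29 dB SPL.
chiller: 94.6 − 20·log₁₀(19.0/2.2) = 94.6 − 18.73 = 75.87 dB SPL.
blower: 83.0 − 20·log₁₀(8.9/2.2) = 83.0 − 12.14 = 70.86 dB SPL.
Σ 10^(L/10) = 5.113e+07 → L_total = 10·log₁₀(5.113e+07) = 77.09 dB SPL.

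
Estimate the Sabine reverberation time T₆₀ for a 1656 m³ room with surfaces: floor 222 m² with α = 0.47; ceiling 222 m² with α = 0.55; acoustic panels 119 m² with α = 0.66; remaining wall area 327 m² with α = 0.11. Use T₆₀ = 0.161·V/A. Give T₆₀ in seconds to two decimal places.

0.78 s

Total absorption A = 222·0.47 + 222·0.55 + 119·0.66 + 327·0.11 = 340.95 m² sabins.
T₆₀ = 0.161 × 1656 / 340.95 = 0.782 s.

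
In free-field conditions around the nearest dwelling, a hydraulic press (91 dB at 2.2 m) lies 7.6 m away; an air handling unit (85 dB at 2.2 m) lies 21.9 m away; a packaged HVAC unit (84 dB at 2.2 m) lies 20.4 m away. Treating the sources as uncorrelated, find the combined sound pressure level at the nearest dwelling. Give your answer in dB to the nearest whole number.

80 dB

Apply inverse-square spreading to bring every level to the receiver, then sum 10^(L/10).
hydraulic press: 91 − 20·log₁₀(7.6/2.2) = 91 − 10.77 = 80.23 dB.
air handling unit: 85 − 20·log₁₀(21.9/2.2) = 85 − 19.96 = 65.04 dB.
packaged HVAC unit: 84 − 20·log₁₀(20.4/2.2) = 84 − 19.34 = 64.66 dB.
Σ 10^(L/10) = 1.116e+08 → L_total = 10·log₁₀(1.116e+08) = 80.48 dB.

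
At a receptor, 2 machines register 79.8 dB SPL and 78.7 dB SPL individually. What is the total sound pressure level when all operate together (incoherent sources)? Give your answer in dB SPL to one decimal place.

82.3 dB SPL

For uncorrelated sources the intensities add, so convert each level to linear form, sum, and take 10·log₁₀ of the total.
Σ 10^(L/10) = 10^(79.8/10) + 10^(78.7/10) = 1.696e+08.
L_total = 10·log₁₀(1.696e+08) = 82.30 dB SPL.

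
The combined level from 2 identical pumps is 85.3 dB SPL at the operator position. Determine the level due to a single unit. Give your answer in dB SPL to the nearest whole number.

For N identical incoherent sources L_total = L₁ + 10·log₁₀ N, so L₁ = 85.3 − 10·log₁₀(2) = 85.3 − 3.010.

82 dB SPL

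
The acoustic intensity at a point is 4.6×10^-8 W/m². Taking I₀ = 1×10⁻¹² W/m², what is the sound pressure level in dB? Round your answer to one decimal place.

Dividing by I₀ shifts the exponent by 12: I/I₀ = 4.6×10^4.
L = 10·(0.6628 + 4) = 46.63 dB.

46.6 dB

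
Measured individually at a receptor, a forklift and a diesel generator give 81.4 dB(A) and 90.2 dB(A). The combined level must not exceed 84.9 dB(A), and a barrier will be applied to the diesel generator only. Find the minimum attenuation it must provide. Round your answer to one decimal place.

7.9 dB

The untreated sources together contribute 10^(81.4/10) = 1.380e+08, i.e. 81.40 dB(A).
The limit corresponds to 10^(84.9/10) = 3.090e+08; subtracting the fixed part leaves 1.710e+08 for the diesel generator, i.e. 82.33 dB(A).
Required insertion loss = 90.2 − 82.33 = 7.87 dB.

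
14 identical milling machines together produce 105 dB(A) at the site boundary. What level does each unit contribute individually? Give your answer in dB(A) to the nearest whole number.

94 dB(A)

For N identical incoherent sources L_total = L₁ + 10·log₁₀ N, so L₁ = 105 − 10·log₁₀(14) = 105 − 11.461.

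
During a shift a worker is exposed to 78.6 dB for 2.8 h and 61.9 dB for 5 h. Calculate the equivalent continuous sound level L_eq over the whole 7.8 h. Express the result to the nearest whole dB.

74 dB

Weight each interval's intensity by its duration and average over T = 7.8 h:
Σ tᵢ·10^(Lᵢ/10) = 2.8·10^(78.6/10) + 5·10^(61.9/10) = 2.106e+08.
L_eq = 10·log₁₀(2.106e+08/7.8) = 74.31 dB.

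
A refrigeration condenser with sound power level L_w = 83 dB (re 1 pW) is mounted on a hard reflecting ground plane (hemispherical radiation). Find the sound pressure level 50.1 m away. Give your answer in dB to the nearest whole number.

41 dB

The power spreads over a hemisphere of area 2π·r², so L_p = L_w − 10·log₁₀(2π·r²).
2π·r² = 1.577e+04 m², 10·log₁₀ of that is 41.979 dB.
L_p = 83 − 41.979 = 41.02 dB.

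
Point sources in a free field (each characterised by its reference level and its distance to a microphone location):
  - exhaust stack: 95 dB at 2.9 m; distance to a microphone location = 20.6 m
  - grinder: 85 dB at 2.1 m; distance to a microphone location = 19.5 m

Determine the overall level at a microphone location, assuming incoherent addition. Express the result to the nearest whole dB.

First find each source's level at the receiver (point-source: −20·log₁₀(r/r_ref)), then combine on an intensity basis.
exhaust stack: 95 − 20·log₁₀(20.6/2.9) = 95 − 17.03 = 77.97 dB.
grinder: 85 − 20·log₁₀(19.5/2.1) = 85 − 19.36 = 65.64 dB.
Σ 10^(L/10) = 6.634e+07 → L_total = 10·log₁₀(6.634e+07) = 78.22 dB.

78 dB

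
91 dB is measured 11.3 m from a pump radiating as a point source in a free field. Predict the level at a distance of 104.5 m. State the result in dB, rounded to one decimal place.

For a point source, L₂ = L₁ − 20·log₁₀(r₂/r₁).
L₂ = 91 − 20·log₁₀(104.5/11.3) = 91 − 19.321 = 71.68 dB.

71.7 dB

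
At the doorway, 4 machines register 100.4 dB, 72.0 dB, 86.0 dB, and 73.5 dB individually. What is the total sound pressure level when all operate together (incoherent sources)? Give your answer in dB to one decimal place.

Incoherent sources combine by intensity addition: L_total = 10·log₁₀(Σ 10^(L_i/10)).
Σ 10^(L/10) = 10^(100.4/10) + 10^(72.0/10) + 10^(86.0/10) + 10^(73.5/10) = 1.140e+10.
L_total = 10·log₁₀(1.140e+10) = 100.57 dB.

100.6 dB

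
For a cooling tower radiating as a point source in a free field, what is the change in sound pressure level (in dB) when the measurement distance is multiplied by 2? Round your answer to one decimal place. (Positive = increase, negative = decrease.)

-6.0 dB

Point-source spreading: ΔL = −20·log₁₀(r₂/r₁).
ΔL = −20·log₁₀(2) = -6.02 dB.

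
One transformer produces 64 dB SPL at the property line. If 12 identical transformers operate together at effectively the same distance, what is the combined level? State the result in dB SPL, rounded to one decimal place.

With 12 equal, uncorrelated contributions the intensity is 12× that of one unit, giving a rise of 10·log₁₀ 12.
L_total = 64 + 10·log₁₀(12) = 64 + 10.792 = 74.79 dB SPL.

74.8 dB SPL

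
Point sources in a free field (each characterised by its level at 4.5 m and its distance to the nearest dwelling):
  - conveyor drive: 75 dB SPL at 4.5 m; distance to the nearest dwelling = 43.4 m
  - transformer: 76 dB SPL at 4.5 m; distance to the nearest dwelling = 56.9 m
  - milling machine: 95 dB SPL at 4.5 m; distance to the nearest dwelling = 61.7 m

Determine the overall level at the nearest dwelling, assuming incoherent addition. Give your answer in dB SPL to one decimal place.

Apply inverse-square spreading to bring every level to the receiver, then sum 10^(L/10).
conveyor drive: 75 − 20·log₁₀(43.4/4.5) = 75 − 19.69 = 55.31 dB SPL.
transformer: 76 − 20·log₁₀(56.9/4.5) = 76 − 22.04 = 53.96 dB SPL.
milling machine: 95 − 20·log₁₀(61.7/4.5) = 95 − 22.74 = 72.26 dB SPL.
Σ 10^(L/10) = 1.741e+07 → L_total = 10·log₁₀(1.741e+07) = 72.41 dB SPL.

72.4 dB SPL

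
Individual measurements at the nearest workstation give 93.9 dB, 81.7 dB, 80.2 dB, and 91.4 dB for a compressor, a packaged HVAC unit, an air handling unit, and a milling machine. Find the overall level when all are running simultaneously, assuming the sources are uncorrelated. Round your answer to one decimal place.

For uncorrelated sources the intensities add, so convert each level to linear form, sum, and take 10·log₁₀ of the total.
Σ 10^(L/10) = 10^(93.9/10) + 10^(81.7/10) + 10^(80.2/10) + 10^(91.4/10) = 4.088e+09.
L_total = 10·log₁₀(4.088e+09) = 96.11 dB.

96.1 dB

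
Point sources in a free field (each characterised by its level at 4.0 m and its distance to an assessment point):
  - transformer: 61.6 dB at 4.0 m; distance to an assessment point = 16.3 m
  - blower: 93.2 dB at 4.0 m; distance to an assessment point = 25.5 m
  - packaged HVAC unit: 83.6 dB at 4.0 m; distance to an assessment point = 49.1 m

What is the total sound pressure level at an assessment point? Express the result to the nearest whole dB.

77 dB

Propagate each source to the receiver with L = L_ref − 20·log₁₀(r/r_ref), then add intensities.
transformer: 61.6 − 20·log₁₀(16.3/4.0) = 61.6 − 12.20 = 49.40 dB.
blower: 93.2 − 20·log₁₀(25.5/4.0) = 93.2 − 16.09 = 77.11 dB.
packaged HVAC unit: 83.6 − 20·log₁₀(49.1/4.0) = 83.6 − 21.78 = 61.82 dB.
Σ 10^(L/10) = 5.302e+07 → L_total = 10·log₁₀(5.302e+07) = 77.24 dB.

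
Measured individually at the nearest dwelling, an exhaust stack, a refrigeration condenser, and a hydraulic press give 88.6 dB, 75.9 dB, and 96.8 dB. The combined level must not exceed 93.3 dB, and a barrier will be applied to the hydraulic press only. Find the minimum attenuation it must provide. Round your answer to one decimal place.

5.4 dB

The untreated sources together contribute 10^(88.6/10) + 10^(75.9/10) = 7.633e+08, i.e. 88.83 dB.
The limit corresponds to 10^(93.3/10) = 2.138e+09; subtracting the fixed part leaves 1.375e+09 for the hydraulic press, i.e. 91.38 dB.
So the hydraulic press must be reduced from 96.8 to 91.38 dB: IL = 5.42 dB.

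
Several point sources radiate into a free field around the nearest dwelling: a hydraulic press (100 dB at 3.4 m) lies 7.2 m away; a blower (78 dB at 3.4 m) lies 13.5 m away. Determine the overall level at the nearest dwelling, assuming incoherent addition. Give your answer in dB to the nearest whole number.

Propagate each source to the receiver with L = L_ref − 20·log₁₀(r/r_ref), then add intensities.
hydraulic press: 100 − 20·log₁₀(7.2/3.4) = 100 − 6.52 = 93.48 dB.
blower: 78 − 20·log₁₀(13.5/3.4) = 78 − 11.98 = 66.02 dB.
Σ 10^(L/10) = 2.234e+09 → L_total = 10·log₁₀(2.234e+09) = 93.49 dB.

93 dB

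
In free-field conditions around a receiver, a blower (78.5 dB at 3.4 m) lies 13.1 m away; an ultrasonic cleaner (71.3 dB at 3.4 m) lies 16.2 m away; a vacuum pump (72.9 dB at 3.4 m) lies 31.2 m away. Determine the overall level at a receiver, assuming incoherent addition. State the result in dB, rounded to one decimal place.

67.5 dB

First find each source's level at the receiver (point-source: −20·log₁₀(r/r_ref)), then combine on an intensity basis.
blower: 78.5 − 20·log₁₀(13.1/3.4) = 78.5 − 11.72 = 66.78 dB.
ultrasonic cleaner: 71.3 − 20·log₁₀(16.2/3.4) = 71.3 − 13.56 = 57.74 dB.
vacuum pump: 72.9 − 20·log₁₀(31.2/3.4) = 72.9 − 19.25 = 53.65 dB.
Σ 10^(L/10) = 5.595e+06 → L_total = 10·log₁₀(5.595e+06) = 67.48 dB.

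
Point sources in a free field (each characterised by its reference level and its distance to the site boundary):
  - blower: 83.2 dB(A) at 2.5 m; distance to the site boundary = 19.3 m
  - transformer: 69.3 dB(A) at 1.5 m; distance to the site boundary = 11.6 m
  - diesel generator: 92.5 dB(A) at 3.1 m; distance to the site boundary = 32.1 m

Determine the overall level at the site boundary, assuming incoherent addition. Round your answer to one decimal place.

73.1 dB(A)

Propagate each source to the receiver with L = L_ref − 20·log₁₀(r/r_ref), then add intensities.
blower: 83.2 − 20·log₁₀(19.3/2.5) = 83.2 − 17.75 = 65.45 dB(A).
transformer: 69.3 − 20·log₁₀(11.6/1.5) = 69.3 − 17.77 = 51.53 dB(A).
diesel generator: 92.5 − 20·log₁₀(32.1/3.1) = 92.5 − 20.30 = 72.20 dB(A).
Σ 10^(L/10) = 2.023e+07 → L_total = 10·log₁₀(2.023e+07) = 73.06 dB(A).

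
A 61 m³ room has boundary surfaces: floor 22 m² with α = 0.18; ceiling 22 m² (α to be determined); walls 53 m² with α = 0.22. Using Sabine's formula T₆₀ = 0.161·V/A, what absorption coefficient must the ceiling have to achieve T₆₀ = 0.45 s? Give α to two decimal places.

0.28

Required total absorption A = 0.161·61/0.45 = 21.82 m².
Absorption from the other surfaces = 22·0.18 + 53·0.22 = 15.62 m², so the ceiling must supply 6.20 m² over 22 m².
α = 6.20/22 = 0.282.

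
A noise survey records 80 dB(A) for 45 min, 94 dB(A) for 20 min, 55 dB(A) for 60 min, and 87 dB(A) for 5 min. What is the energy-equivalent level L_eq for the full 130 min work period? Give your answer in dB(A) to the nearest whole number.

The energy average is taken in the linear domain: L_eq = 10·log₁₀[(Σ tᵢ·10^(Lᵢ/10))/T], T = 130 min.
Σ tᵢ·10^(Lᵢ/10) = 45·10^(80/10) + 20·10^(94/10) + 60·10^(55/10) + 5·10^(87/10) = 5.726e+10.
L_eq = 10·log₁₀(5.726e+10/130) = 86.44 dB(A).

86 dB(A)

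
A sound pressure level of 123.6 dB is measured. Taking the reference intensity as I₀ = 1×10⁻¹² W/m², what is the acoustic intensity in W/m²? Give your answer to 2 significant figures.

I/I₀ = 10^(123.6/10) = 2.291e+12, so I = 2.291e+12 × 10⁻¹² W/m².

2.3 W/m²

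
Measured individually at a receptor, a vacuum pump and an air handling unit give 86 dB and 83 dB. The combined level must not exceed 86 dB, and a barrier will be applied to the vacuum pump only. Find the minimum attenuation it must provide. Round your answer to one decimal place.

The untreated sources together contribute 10^(83/10) = 1.995e+08, i.e. 83.00 dB.
The limit corresponds to 10^(86/10) = 3.981e+08; subtracting the fixed part leaves 1.986e+08 for the vacuum pump, i.e. 82.98 dB.
Required insertion loss = 86 − 82.98 = 3.02 dB.

3.0 dB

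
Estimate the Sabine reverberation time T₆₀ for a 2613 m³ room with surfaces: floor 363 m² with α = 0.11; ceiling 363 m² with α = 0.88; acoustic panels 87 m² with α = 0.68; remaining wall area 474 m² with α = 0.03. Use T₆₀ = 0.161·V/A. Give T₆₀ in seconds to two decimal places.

0.97 s

Total absorption A = 363·0.11 + 363·0.88 + 87·0.68 + 474·0.03 = 432.75 m² sabins.
T₆₀ = 0.161 × 2613 / 432.75 = 0.972 s.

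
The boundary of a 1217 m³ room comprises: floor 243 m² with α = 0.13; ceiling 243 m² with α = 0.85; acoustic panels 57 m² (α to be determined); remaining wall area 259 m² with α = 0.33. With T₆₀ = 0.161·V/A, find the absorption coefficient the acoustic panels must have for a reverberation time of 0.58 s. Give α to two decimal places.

A = 0.161·V/T₆₀ = 0.161·1217/0.58 = 337.82 m² sabins.
Absorption from the other surfaces = 243·0.13 + 243·0.85 + 259·0.33 = 323.61 m², so the acoustic panels must supply 14.21 m² over 57 m².
α = 14.21/57 = 0.249.

0.25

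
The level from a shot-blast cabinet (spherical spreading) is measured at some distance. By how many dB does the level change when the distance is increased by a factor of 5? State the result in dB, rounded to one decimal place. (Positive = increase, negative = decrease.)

A point source loses 6 dB per doubling of distance; generally ΔL = −20·log₁₀(r₂/r₁).
ΔL = −20·log₁₀(5) = -13.98 dB.

-14.0 dB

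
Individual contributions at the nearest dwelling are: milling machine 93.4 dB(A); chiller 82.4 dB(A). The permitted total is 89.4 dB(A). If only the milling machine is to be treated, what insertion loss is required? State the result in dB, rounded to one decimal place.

Everything except the milling machine sums to 10^(82.4/10) = 1.738e+08 in linear terms, 82.40 dB(A).
To meet 89.4 dB(A) overall, the treated milling machine may contribute at most 10^(89.4/10) − 1.738e+08 = 6.972e+08, i.e. 88.43 dB(A).
Required insertion loss = 93.4 − 88.43 = 4.97 dB.

5.0 dB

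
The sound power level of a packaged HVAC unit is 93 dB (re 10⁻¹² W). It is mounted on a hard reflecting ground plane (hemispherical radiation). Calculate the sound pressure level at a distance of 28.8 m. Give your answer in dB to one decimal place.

L_p = L_w − 10·log₁₀(2π·r²) with r = 28.8 m.
2π·r² = 5212 m², 10·log₁₀ of that is 37.170 dB.
L_p = 93 − 37.170 = 55.83 dB.

55.8 dB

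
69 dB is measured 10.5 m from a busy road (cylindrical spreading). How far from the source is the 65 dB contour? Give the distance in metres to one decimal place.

For a line source L₁ − L₂ = 10·log₁₀(r₂/r₁), so r₂ = r₁·10^((L₁−L₂)/10).
r₂ = 10.5·10^((69−65)/10) = 10.5·10^(4.0/10) = 26.37 m.

26.4 m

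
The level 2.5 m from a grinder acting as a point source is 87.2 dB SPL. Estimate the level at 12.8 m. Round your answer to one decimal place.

Point-source attenuation: ΔL = 20·log₁₀(r₂/r₁) = 20·log₁₀(12.8/2.5) = 14.185 dB.
L₂ = 87.2 − 20·log₁₀(12.8/2.5) = 87.2 − 14.185 = 73.01 dB SPL.

73.0 dB SPL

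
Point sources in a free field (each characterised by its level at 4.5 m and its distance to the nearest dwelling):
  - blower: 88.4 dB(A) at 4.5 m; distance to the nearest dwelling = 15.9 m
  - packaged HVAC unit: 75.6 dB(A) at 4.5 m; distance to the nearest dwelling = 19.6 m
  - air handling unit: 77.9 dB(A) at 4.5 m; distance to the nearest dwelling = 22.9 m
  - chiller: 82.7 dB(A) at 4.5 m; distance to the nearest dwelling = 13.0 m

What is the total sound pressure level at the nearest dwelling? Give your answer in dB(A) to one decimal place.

79.1 dB(A)

First find each source's level at the receiver (point-source: −20·log₁₀(r/r_ref)), then combine on an intensity basis.
blower: 88.4 − 20·log₁₀(15.9/4.5) = 88.4 − 10.96 = 77.44 dB(A).
packaged HVAC unit: 75.6 − 20·log₁₀(19.6/4.5) = 75.6 − 12.78 = 62.82 dB(A).
air handling unit: 77.9 − 20·log₁₀(22.9/4.5) = 77.9 − 14.13 = 63.77 dB(A).
chiller: 82.7 − 20·log₁₀(13.0/4.5) = 82.7 − 9.21 = 73.49 dB(A).
Σ 10^(L/10) = 8.202e+07 → L_total = 10·log₁₀(8.202e+07) = 79.14 dB(A).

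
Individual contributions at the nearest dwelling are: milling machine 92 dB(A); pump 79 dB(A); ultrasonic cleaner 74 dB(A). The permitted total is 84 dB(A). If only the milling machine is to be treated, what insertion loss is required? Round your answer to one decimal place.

Everything except the milling machine sums to 10^(79/10) + 10^(74/10) = 1.046e+08 in linear terms, 80.19 dB(A).
The limit corresponds to 10^(84/10) = 2.512e+08; subtracting the fixed part leaves 1.466e+08 for the milling machine, i.e. 81.66 dB(A).
Required insertion loss = 92 − 81.66 = 10.34 dB.

10.3 dB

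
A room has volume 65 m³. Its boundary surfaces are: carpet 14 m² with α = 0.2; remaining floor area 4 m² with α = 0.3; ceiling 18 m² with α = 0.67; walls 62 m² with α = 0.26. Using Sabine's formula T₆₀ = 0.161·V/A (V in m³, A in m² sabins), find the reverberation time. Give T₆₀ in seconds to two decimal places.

Total absorption A = 14·0.2 + 4·0.3 + 18·0.67 + 62·0.26 = 32.18 m² sabins.
T₆₀ = 0.161 × 65 / 32.18 = 0.325 s.

0.33 s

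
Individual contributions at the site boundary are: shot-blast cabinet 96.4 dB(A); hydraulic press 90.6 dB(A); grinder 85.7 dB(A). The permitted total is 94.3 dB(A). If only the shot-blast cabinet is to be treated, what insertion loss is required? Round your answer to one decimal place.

Everything except the shot-blast cabinet sums to 10^(90.6/10) + 10^(85.7/10) = 1.520e+09 in linear terms, 91.82 dB(A).
To meet 94.3 dB(A) overall, the treated shot-blast cabinet may contribute at most 10^(94.3/10) − 1.520e+09 = 1.172e+09, i.e. 90.69 dB(A).
So the shot-blast cabinet must be reduced from 96.4 to 90.69 dB(A): IL = 5.71 dB.

5.7 dB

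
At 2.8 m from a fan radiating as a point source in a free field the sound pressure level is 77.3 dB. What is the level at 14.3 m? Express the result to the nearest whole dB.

For a point source, L₂ = L₁ − 20·log₁₀(r₂/r₁).
L₂ = 77.3 − 20·log₁₀(14.3/2.8) = 77.3 − 14.164 = 63.14 dB.

63 dB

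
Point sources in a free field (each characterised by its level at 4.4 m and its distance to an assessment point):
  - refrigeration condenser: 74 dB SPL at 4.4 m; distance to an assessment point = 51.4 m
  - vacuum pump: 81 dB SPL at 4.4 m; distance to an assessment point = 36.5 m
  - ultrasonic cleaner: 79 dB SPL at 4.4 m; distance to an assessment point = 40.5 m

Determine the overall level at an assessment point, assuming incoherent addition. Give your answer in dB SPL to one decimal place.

First find each source's level at the receiver (point-source: −20·log₁₀(r/r_ref)), then combine on an intensity basis.
refrigeration condenser: 74 − 20·log₁₀(51.4/4.4) = 74 − 21.35 = 52.65 dB SPL.
vacuum pump: 81 − 20·log₁₀(36.5/4.4) = 81 − 18.38 = 62.62 dB SPL.
ultrasonic cleaner: 79 − 20·log₁₀(40.5/4.4) = 79 − 19.28 = 59.72 dB SPL.
Σ 10^(L/10) = 2.951e+06 → L_total = 10·log₁₀(2.951e+06) = 64.70 dB SPL.

64.7 dB SPL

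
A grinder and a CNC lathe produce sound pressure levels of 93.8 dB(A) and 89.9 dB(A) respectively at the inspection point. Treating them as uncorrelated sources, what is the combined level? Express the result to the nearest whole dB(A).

For uncorrelated sources the intensities add, so convert each level to linear form, sum, and take 10·log₁₀ of the total.
Σ 10^(L/10) = 10^(93.8/10) + 10^(89.9/10) = 3.376e+09.
L_total = 10·log₁₀(3.376e+09) = 95.28 dB(A).

95 dB(A)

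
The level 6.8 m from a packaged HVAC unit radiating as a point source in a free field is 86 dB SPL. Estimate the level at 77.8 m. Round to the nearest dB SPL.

65 dB SPL

For a point source, L₂ = L₁ − 20·log₁₀(r₂/r₁).
L₂ = 86 − 20·log₁₀(77.8/6.8) = 86 − 21.169 = 64.83 dB SPL.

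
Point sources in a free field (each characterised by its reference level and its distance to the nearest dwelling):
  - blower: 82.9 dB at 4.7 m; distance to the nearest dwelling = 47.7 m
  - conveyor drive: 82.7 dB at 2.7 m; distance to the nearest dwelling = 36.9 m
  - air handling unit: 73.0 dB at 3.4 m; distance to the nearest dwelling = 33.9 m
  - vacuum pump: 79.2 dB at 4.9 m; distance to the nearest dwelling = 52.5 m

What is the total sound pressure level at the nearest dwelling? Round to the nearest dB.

Apply inverse-square spreading to bring every level to the receiver, then sum 10^(L/10).
blower: 82.9 − 20·log₁₀(47.7/4.7) = 82.9 − 20.13 = 62.77 dB.
conveyor drive: 82.7 − 20·log₁₀(36.9/2.7) = 82.7 − 22.71 = 59.99 dB.
air handling unit: 73.0 − 20·log₁₀(33.9/3.4) = 73.0 − 19.97 = 53.03 dB.
vacuum pump: 79.2 − 20·log₁₀(52.5/4.9) = 79.2 − 20.60 = 58.60 dB.
Σ 10^(L/10) = 3.815e+06 → L_total = 10·log₁₀(3.815e+06) = 65.82 dB.

66 dB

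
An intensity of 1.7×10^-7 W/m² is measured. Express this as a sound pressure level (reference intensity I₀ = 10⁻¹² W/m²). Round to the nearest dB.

52 dB

I/I₀ = 1.7×10^-7/10⁻¹² = 1.7×10^5, and L = 10·log₁₀(I/I₀).
L = 10·(0.2304 + 5) = 52.30 dB.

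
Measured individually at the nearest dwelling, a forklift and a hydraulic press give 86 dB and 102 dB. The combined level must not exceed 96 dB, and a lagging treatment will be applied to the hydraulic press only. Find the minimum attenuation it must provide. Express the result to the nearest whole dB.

6 dB

Fixed contribution from the other source: Σ 10^(L/10) = 10^(86/10) = 3.981e+08 (86.00 dB).
The limit corresponds to 10^(96/10) = 3.981e+09; subtracting the fixed part leaves 3.583e+09 for the hydraulic press, i.e. 95.54 dB.
Required insertion loss = 102 − 95.54 = 6.46 dB.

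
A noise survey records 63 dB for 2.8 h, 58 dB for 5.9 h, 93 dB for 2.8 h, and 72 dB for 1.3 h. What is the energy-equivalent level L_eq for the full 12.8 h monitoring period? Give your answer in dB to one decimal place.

86.4 dB

The energy average is taken in the linear domain: L_eq = 10·log₁₀[(Σ tᵢ·10^(Lᵢ/10))/T], T = 12.8 h.
Σ tᵢ·10^(Lᵢ/10) = 2.8·10^(63/10) + 5.9·10^(58/10) + 2.8·10^(93/10) + 1.3·10^(72/10) = 5.617e+09.
L_eq = 10·log₁₀(5.617e+09/12.8) = 86.42 dB.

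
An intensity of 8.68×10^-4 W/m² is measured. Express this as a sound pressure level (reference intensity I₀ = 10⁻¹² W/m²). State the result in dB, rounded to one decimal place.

I/I₀ = 8.68×10^-4/10⁻¹² = 8.68×10^8, and L = 10·log₁₀(I/I₀).
L = 10·(0.9385 + 8) = 89.39 dB.

89.4 dB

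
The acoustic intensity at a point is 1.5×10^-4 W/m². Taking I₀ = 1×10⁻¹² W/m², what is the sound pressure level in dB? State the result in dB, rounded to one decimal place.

81.8 dB

I/I₀ = 1.5×10^-4/10⁻¹² = 1.5×10^8, and L = 10·log₁₀(I/I₀).
L = 10·(0.1761 + 8) = 81.76 dB.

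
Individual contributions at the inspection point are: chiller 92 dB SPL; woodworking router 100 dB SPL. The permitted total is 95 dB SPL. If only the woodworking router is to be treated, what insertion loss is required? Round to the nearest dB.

Everything except the woodworking router sums to 10^(92/10) = 1.585e+09 in linear terms, 92.00 dB SPL.
The limit corresponds to 10^(95/10) = 3.162e+09; subtracting the fixed part leaves 1.577e+09 for the woodworking router, i.e. 91.98 dB SPL.
So the woodworking router must be reduced from 100 to 91.98 dB SPL: IL = 8.02 dB.

8 dB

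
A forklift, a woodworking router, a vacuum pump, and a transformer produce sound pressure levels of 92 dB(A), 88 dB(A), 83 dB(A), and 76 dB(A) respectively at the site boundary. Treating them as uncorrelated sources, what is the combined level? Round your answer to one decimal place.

93.9 dB(A)

Incoherent sources combine by intensity addition: L_total = 10·log₁₀(Σ 10^(L_i/10)).
Σ 10^(L/10) = 10^(92/10) + 10^(88/10) + 10^(83/10) + 10^(76/10) = 2.455e+09.
L_total = 10·log₁₀(2.455e+09) = 93.90 dB(A).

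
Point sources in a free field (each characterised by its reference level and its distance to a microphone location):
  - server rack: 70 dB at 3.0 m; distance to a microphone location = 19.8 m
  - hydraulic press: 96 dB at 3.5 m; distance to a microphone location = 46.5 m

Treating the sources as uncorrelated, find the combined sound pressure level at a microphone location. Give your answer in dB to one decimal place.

73.6 dB

First find each source's level at the receiver (point-source: −20·log₁₀(r/r_ref)), then combine on an intensity basis.
server rack: 70 − 20·log₁₀(19.8/3.0) = 70 − 16.39 = 53.61 dB.
hydraulic press: 96 − 20·log₁₀(46.5/3.5) = 96 − 22.47 = 73.53 dB.
Σ 10^(L/10) = 2.278e+07 → L_total = 10·log₁₀(2.278e+07) = 73.58 dB.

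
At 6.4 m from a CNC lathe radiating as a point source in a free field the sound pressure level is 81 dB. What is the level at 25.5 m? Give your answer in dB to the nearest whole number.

Spherical spreading from a point source gives a 20·log₁₀(r₂/r₁) drop.
L₂ = 81 − 20·log₁₀(25.5/6.4) = 81 − 12.007 = 68.99 dB.

69 dB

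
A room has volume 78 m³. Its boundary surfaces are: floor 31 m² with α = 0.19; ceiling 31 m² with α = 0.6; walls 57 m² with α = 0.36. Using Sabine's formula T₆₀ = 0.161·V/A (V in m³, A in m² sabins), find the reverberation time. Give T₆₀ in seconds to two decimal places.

0.28 s

A = Σ Sᵢαᵢ = 31·0.19 + 31·0.6 + 57·0.36 = 45.01 m².
T₆₀ = 0.161 × 78 / 45.01 = 0.279 s.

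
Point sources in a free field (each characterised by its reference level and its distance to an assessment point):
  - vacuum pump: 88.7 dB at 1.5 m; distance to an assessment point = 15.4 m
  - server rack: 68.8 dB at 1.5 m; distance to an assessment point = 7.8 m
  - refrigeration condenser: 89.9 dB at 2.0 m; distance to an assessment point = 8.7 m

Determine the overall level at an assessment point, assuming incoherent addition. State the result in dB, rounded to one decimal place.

77.7 dB

First find each source's level at the receiver (point-source: −20·log₁₀(r/r_ref)), then combine on an intensity basis.
vacuum pump: 88.7 − 20·log₁₀(15.4/1.5) = 88.7 − 20.23 = 68.47 dB.
server rack: 68.8 − 20·log₁₀(7.8/1.5) = 68.8 − 14.32 = 54.48 dB.
refrigeration condenser: 89.9 − 20·log₁₀(8.7/2.0) = 89.9 − 12.77 = 77.13 dB.
Σ 10^(L/10) = 5.896e+07 → L_total = 10·log₁₀(5.896e+07) = 77.71 dB.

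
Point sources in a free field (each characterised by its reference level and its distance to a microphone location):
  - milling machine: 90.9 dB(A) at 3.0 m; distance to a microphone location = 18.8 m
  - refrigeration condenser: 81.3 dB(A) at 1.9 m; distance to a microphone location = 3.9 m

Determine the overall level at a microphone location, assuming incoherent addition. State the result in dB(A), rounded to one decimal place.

Propagate each source to the receiver with L = L_ref − 20·log₁₀(r/r_ref), then add intensities.
milling machine: 90.9 − 20·log₁₀(18.8/3.0) = 90.9 − 15.94 = 74.96 dB(A).
refrigeration condenser: 81.3 − 20·log₁₀(3.9/1.9) = 81.3 − 6.25 = 75.05 dB(A).
Σ 10^(L/10) = 6.334e+07 → L_total = 10·log₁₀(6.334e+07) = 78.02 dB(A).

78.0 dB(A)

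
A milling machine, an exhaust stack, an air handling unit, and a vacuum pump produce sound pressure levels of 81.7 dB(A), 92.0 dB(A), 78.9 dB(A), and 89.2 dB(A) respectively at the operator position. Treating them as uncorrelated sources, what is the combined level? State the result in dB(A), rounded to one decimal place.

94.2 dB(A)

For uncorrelated sources the intensities add, so convert each level to linear form, sum, and take 10·log₁₀ of the total.
Σ 10^(L/10) = 10^(81.7/10) + 10^(92.0/10) + 10^(78.9/10) + 10^(89.2/10) = 2.642e+09.
L_total = 10·log₁₀(2.642e+09) = 94.22 dB(A).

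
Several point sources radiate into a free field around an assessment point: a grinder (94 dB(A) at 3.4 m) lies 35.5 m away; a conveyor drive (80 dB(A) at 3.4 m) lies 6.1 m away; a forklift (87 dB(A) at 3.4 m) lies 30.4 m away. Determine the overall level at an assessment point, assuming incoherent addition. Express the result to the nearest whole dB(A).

Apply inverse-square spreading to bring every level to the receiver, then sum 10^(L/10).
grinder: 94 − 20·log₁₀(35.5/3.4) = 94 − 20.37 = 73.63 dB(A).
conveyor drive: 80 − 20·log₁₀(6.1/3.4) = 80 − 5.08 = 74.92 dB(A).
forklift: 87 − 20·log₁₀(30.4/3.4) = 87 − 19.03 = 67.97 dB(A).
Σ 10^(L/10) = 6.038e+07 → L_total = 10·log₁₀(6.038e+07) = 77.81 dB(A).

78 dB(A)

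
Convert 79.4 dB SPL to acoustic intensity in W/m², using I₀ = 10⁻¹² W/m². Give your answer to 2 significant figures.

L = 10·log₁₀(I/I₀) ⇒ I = I₀·10^(L/10) = 10⁻¹² × 10^7.94.

8.7e-05 W/m²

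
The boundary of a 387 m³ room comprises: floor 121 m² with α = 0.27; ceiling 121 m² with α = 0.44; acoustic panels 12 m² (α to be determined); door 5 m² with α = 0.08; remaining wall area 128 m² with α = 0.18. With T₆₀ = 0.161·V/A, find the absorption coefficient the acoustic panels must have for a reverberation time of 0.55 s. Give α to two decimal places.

0.33

Required total absorption A = 0.161·387/0.55 = 113.29 m².
Absorption from the other surfaces = 121·0.27 + 121·0.44 + 5·0.08 + 128·0.18 = 109.35 m², so the acoustic panels must supply 3.94 m² over 12 m².
α = 3.94/12 = 0.328.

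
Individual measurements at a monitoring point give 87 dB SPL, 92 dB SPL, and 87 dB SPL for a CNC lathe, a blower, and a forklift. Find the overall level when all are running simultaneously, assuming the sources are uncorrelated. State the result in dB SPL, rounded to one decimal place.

Incoherent sources combine by intensity addition: L_total = 10·log₁₀(Σ 10^(L_i/10)).
Σ 10^(L/10) = 10^(87/10) + 10^(92/10) + 10^(87/10) = 2.587e+09.
L_total = 10·log₁₀(2.587e+09) = 94.13 dB SPL.

94.1 dB SPL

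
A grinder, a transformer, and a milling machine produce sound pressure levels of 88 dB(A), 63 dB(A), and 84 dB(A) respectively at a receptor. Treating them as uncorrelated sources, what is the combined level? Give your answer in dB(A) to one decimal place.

89.5 dB(A)

Incoherent sources combine by intensity addition: L_total = 10·log₁₀(Σ 10^(L_i/10)).
Σ 10^(L/10) = 10^(88/10) + 10^(63/10) + 10^(84/10) = 8.841e+08.
L_total = 10·log₁₀(8.841e+08) = 89.47 dB(A).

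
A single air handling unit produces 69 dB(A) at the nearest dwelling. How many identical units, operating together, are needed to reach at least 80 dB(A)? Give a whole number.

The shortfall is 80 − 69 = 11.0 dB, and N units add 10·log₁₀ N, so need 10·log₁₀ N ≥ 11.0.
N ≥ 10^(11.0/10) = 12.589, so N = 13.

13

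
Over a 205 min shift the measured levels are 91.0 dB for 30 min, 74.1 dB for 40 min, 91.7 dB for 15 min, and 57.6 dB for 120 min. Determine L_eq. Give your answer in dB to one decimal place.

Weight each interval's intensity by its duration and average over T = 205 min:
Σ tᵢ·10^(Lᵢ/10) = 30·10^(91.0/10) + 40·10^(74.1/10) + 15·10^(91.7/10) + 120·10^(57.6/10) = 6.105e+10.
L_eq = 10·log₁₀(6.105e+10/205) = 84.74 dB.

84.7 dB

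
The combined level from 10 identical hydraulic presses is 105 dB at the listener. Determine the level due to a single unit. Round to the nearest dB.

10 equal contributions raise the level by 10·log₁₀ 10 = 10.000 dB, so each unit alone gives 105 − 10.000.

95 dB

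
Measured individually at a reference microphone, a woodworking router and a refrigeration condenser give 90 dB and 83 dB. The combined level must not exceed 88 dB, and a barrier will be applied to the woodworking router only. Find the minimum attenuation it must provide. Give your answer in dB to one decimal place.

Everything except the woodworking router sums to 10^(83/10) = 1.995e+08 in linear terms, 83.00 dB.
To meet 88 dB overall, the treated woodworking router may contribute at most 10^(88/10) − 1.995e+08 = 4.314e+08, i.e. 86.35 dB.
So the woodworking router must be reduced from 90 to 86.35 dB: IL = 3.65 dB.

3.7 dB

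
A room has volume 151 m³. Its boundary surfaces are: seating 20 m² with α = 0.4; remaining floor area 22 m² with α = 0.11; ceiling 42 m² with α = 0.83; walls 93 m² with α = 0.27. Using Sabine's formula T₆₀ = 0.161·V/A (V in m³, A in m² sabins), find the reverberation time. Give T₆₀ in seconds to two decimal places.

Total absorption A = 20·0.4 + 22·0.11 + 42·0.83 + 93·0.27 = 70.39 m² sabins.
T₆₀ = 0.161 × 151 / 70.39 = 0.345 s.

0.35 s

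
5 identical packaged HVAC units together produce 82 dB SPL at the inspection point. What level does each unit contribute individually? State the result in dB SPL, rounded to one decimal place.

For N identical incoherent sources L_total = L₁ + 10·log₁₀ N, so L₁ = 82 − 10·log₁₀(5) = 82 − 6.990.

75.0 dB SPL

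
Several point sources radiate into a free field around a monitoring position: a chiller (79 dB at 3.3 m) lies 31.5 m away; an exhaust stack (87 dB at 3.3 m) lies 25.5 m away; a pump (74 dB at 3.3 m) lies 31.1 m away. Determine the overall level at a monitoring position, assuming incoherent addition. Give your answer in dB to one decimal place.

69.8 dB

Apply inverse-square spreading to bring every level to the receiver, then sum 10^(L/10).
chiller: 79 − 20·log₁₀(31.5/3.3) = 79 − 19.60 = 59.40 dB.
exhaust stack: 87 − 20·log₁₀(25.5/3.3) = 87 − 17.76 = 69.24 dB.
pump: 74 − 20·log₁₀(31.1/3.3) = 74 − 19.48 = 54.52 dB.
Σ 10^(L/10) = 9.548e+06 → L_total = 10·log₁₀(9.548e+06) = 69.80 dB.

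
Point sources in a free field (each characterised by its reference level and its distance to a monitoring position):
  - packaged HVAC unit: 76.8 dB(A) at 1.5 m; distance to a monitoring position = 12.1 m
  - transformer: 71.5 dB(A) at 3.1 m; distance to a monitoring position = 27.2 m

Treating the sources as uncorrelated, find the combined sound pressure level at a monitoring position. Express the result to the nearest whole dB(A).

First find each source's level at the receiver (point-source: −20·log₁₀(r/r_ref)), then combine on an intensity basis.
packaged HVAC unit: 76.8 − 20·log₁₀(12.1/1.5) = 76.8 − 18.13 = 58.67 dB(A).
transformer: 71.5 − 20·log₁₀(27.2/3.1) = 71.5 − 18.86 = 52.64 dB(A).
Σ 10^(L/10) = 9.190e+05 → L_total = 10·log₁₀(9.190e+05) = 59.63 dB(A).

60 dB(A)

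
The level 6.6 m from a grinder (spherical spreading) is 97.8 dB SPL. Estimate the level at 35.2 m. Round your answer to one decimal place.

Spherical spreading from a point source gives a 20·log₁₀(r₂/r₁) drop.
L₂ = 97.8 − 20·log₁₀(35.2/6.6) = 97.8 − 14.540 = 83.26 dB SPL.

83.3 dB SPL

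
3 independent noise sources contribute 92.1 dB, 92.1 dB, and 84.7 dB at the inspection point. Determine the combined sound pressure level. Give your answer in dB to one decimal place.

95.5 dB

For uncorrelated sources the intensities add, so convert each level to linear form, sum, and take 10·log₁₀ of the total.
Σ 10^(L/10) = 10^(92.1/10) + 10^(92.1/10) + 10^(84.7/10) = 3.539e+09.
L_total = 10·log₁₀(3.539e+09) = 95.49 dB.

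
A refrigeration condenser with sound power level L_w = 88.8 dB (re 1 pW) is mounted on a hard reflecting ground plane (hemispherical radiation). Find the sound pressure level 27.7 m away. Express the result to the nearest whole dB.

52 dB

Free-field hemispherical radiation: L_p = L_w − 10·log₁₀(2π·r²), r = 27.7 m.
2π·r² = 4821 m², 10·log₁₀ of that is 36.831 dB.
L_p = 88.8 − 36.831 = 51.97 dB.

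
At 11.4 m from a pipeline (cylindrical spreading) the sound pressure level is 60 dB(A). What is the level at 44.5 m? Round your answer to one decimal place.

54.1 dB(A)

Cylindrical spreading from a line source gives a 10·log₁₀(r₂/r₁) drop.
L₂ = 60 − 10·log₁₀(44.5/11.4) = 60 − 5.915 = 54.09 dB(A).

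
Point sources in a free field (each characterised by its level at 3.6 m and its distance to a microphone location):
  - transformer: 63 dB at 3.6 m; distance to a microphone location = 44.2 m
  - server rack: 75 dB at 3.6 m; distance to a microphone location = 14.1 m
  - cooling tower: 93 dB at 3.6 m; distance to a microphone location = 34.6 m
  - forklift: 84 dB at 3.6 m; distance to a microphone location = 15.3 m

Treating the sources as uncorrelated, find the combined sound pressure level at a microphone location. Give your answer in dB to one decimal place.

75.7 dB

Propagate each source to the receiver with L = L_ref − 20·log₁₀(r/r_ref), then add intensities.
transformer: 63 − 20·log₁₀(44.2/3.6) = 63 − 21.78 = 41.22 dB.
server rack: 75 − 20·log₁₀(14.1/3.6) = 75 − 11.86 = 63.14 dB.
cooling tower: 93 − 20·log₁₀(34.6/3.6) = 93 − 19.66 = 73.34 dB.
forklift: 84 − 20·log₁₀(15.3/3.6) = 84 − 12.57 = 71.43 dB.
Σ 10^(L/10) = 3.758e+07 → L_total = 10·log₁₀(3.758e+07) = 75.75 dB.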